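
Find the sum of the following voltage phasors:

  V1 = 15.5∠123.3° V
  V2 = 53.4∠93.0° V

Step 1 — Convert each phasor to rectangular form:
  V1 = 15.5·(cos(123.3°) + j·sin(123.3°)) = -8.51 + j12.96 V
  V2 = 53.4·(cos(93.0°) + j·sin(93.0°)) = -2.795 + j53.33 V
Step 2 — Sum components: V_total = -11.3 + j66.28 V.
Step 3 — Convert to polar: |V_total| = 67.24 V, ∠V_total = 99.7°.

V_total = 67.24∠99.7° V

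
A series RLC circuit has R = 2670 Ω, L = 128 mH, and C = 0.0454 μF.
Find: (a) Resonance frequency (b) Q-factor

Step 1 — Resonance condition Im(Z)=0 gives ω₀ = 1/√(LC).
Step 2 — ω₀ = 1/√(0.128·4.54e-08) = 1.312e+04 rad/s.
Step 3 — f₀ = ω₀/(2π) = 2088 Hz.
Step 4 — Series Q: Q = ω₀L/R = 1.312e+04·0.128/2670 = 0.6289.

(a) f₀ = 2088 Hz  (b) Q = 0.6289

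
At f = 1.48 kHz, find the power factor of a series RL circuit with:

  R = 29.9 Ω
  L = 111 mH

Step 1 — Angular frequency: ω = 2π·f = 2π·1480 = 9299 rad/s.
Step 2 — Component impedances:
  R: Z = R = 29.9 Ω
  L: Z = jωL = j·9299·0.111 = 0 + j1032 Ω
Step 3 — Series combination: Z_total = R + L = 29.9 + j1032 Ω = 1033∠88.3° Ω.
Step 4 — Power factor: PF = cos(φ) = Re(Z)/|Z| = 29.9/1032.6 = 0.02896.
Step 5 — Type: Im(Z) = 1032 ⇒ lagging (phase φ = 88.3°).

PF = 0.02896 (lagging, φ = 88.3°)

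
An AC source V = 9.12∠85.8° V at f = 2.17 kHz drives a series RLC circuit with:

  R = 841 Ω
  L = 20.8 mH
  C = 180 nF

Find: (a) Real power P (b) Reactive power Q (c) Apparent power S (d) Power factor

Step 1 — Angular frequency: ω = 2π·f = 2π·2170 = 1.363e+04 rad/s.
Step 2 — Component impedances:
  R: Z = R = 841 Ω
  L: Z = jωL = j·1.363e+04·0.0208 = 0 + j283.6 Ω
  C: Z = 1/(jωC) = -j/(ω·C) = 0 - j407.5 Ω
Step 3 — Series combination: Z_total = R + L + C = 841 - j123.9 Ω = 850.1∠-8.4° Ω.
Step 4 — Source phasor: V = 9.12∠85.8° V = 0.6679 + j9.096 V.
Step 5 — Current: I = V / Z = -0.0007817 + j0.0107 A = 0.01073∠94.2° A.
Step 6 — Complex power: S = V·I* = 0.0968 - j0.01426 VA.
Step 7 — Real power: P = Re(S) = 0.0968 W.
Step 8 — Reactive power: Q = Im(S) = -0.01426 VAR.
Step 9 — Apparent power: |S| = 0.09784 VA.
Step 10 — Power factor: PF = P/|S| = 0.9893 (leading).

(a) P = 0.0968 W  (b) Q = -0.01426 VAR  (c) S = 0.09784 VA  (d) PF = 0.9893 (leading)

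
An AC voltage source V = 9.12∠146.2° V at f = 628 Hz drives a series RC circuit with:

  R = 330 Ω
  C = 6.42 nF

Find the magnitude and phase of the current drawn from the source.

Step 1 — Angular frequency: ω = 2π·f = 2π·628 = 3946 rad/s.
Step 2 — Component impedances:
  R: Z = R = 330 Ω
  C: Z = 1/(jωC) = -j/(ω·C) = 0 - j3.948e+04 Ω
Step 3 — Series combination: Z_total = R + C = 330 - j3.948e+04 Ω = 3.948e+04∠-89.5° Ω.
Step 4 — Source phasor: V = 9.12∠146.2° V = -7.579 + j5.073 V.
Step 5 — Ohm's law: I = V / Z_total = (-7.579 + j5.073) / (330 - j3.948e+04) = -0.0001301 - j0.0001909 A.
Step 6 — Convert to polar: |I| = 0.000231 A, ∠I = -124.3°.

I = 0.000231∠-124.3° A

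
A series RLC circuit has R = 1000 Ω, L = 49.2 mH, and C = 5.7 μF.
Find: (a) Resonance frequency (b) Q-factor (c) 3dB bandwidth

Step 1 — Resonance: ω₀ = 1/√(LC) = 1/√(0.0492·5.7e-06) = 1888 rad/s.
Step 2 — f₀ = ω₀/(2π) = 300.5 Hz.
Step 3 — Series Q: Q = ω₀L/R = 1888·0.0492/1000 = 0.09291.
Step 4 — Bandwidth: Δω = ω₀/Q = 2.033e+04 rad/s; BW = Δω/(2π) = 3235 Hz.

(a) f₀ = 300.5 Hz  (b) Q = 0.09291  (c) BW = 3235 Hz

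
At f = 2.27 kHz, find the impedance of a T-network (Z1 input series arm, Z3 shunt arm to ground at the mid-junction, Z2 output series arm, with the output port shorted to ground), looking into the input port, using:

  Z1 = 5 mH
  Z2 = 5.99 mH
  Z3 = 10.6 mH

Step 1 — Angular frequency: ω = 2π·f = 2π·2270 = 1.426e+04 rad/s.
Step 2 — Component impedances:
  Z1: Z = jωL = j·1.426e+04·0.005 = 0 + j71.31 Ω
  Z2: Z = jωL = j·1.426e+04·0.00599 = 0 + j85.43 Ω
  Z3: Z = jωL = j·1.426e+04·0.0106 = 0 + j151.2 Ω
Step 3 — With the output port shorted to ground, the output series arm Z2 runs from the junction to ground; the shunt arm Z3 also runs from the junction to ground. They appear in parallel: Z3 || Z2 = 0 + j54.59 Ω.
Step 4 — Series with input arm Z1: Z_in = Z1 + (Z3 || Z2) = 0 + j125.9 Ω = 125.9∠90.0° Ω.

Z = 0 + j125.9 Ω = 125.9∠90.0° Ω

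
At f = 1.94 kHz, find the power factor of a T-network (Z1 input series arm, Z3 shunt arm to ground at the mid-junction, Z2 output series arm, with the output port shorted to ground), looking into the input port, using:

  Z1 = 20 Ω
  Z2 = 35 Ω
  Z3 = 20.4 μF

Step 1 — Angular frequency: ω = 2π·f = 2π·1940 = 1.219e+04 rad/s.
Step 2 — Component impedances:
  Z1: Z = R = 20 Ω
  Z2: Z = R = 35 Ω
  Z3: Z = 1/(jωC) = -j/(ω·C) = 0 - j4.022 Ω
Step 3 — With the output port shorted to ground, the output series arm Z2 runs from the junction to ground; the shunt arm Z3 also runs from the junction to ground. They appear in parallel: Z3 || Z2 = 0.456 - j3.969 Ω.
Step 4 — Series with input arm Z1: Z_in = Z1 + (Z3 || Z2) = 20.46 - j3.969 Ω = 20.84∠-11.0° Ω.
Step 5 — Power factor: PF = cos(φ) = Re(Z)/|Z| = 20.456/20.838 = 0.9817.
Step 6 — Type: Im(Z) = -3.969 ⇒ leading (phase φ = -11.0°).

PF = 0.9817 (leading, φ = -11.0°)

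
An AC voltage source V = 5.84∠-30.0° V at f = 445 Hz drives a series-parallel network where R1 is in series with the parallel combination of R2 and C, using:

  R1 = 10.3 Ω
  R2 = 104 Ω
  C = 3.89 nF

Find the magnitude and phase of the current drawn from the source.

Step 1 — Angular frequency: ω = 2π·f = 2π·445 = 2796 rad/s.
Step 2 — Component impedances:
  R1: Z = R = 10.3 Ω
  R2: Z = R = 104 Ω
  C: Z = 1/(jωC) = -j/(ω·C) = 0 - j9.194e+04 Ω
Step 3 — Parallel branch: R2 || C = 1/(1/R2 + 1/C) = 104 - j0.1176 Ω.
Step 4 — Series with R1: Z_total = R1 + (R2 || C) = 114.3 - j0.1176 Ω = 114.3∠-0.1° Ω.
Step 5 — Source phasor: V = 5.84∠-30.0° V = 5.058 - j2.92 V.
Step 6 — Ohm's law: I = V / Z_total = (5.058 - j2.92) / (114.3 - j0.1176) = 0.04427 - j0.0255 A.
Step 7 — Convert to polar: |I| = 0.05109 A, ∠I = -29.9°.

I = 0.05109∠-29.9° A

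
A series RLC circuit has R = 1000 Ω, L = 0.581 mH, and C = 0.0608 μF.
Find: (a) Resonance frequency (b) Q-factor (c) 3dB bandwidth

Step 1 — Resonance condition Im(Z)=0 gives ω₀ = 1/√(LC).
Step 2 — ω₀ = 1/√(0.000581·6.08e-08) = 1.683e+05 rad/s.
Step 3 — f₀ = ω₀/(2π) = 2.678e+04 Hz.
Step 4 — Series Q: Q = ω₀L/R = 1.683e+05·0.000581/1000 = 0.09775.
Step 5 — 3dB bandwidth: Δω = ω₀/Q = 1.721e+06 rad/s; BW = Δω/(2π) = 2.739e+05 Hz.

(a) f₀ = 2.678e+04 Hz  (b) Q = 0.09775  (c) BW = 2.739e+05 Hz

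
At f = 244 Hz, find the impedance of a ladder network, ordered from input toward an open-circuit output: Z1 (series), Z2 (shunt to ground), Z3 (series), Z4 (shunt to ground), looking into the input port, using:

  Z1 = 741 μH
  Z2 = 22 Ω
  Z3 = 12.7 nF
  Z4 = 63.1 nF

Step 1 — Angular frequency: ω = 2π·f = 2π·244 = 1533 rad/s.
Step 2 — Component impedances:
  Z1: Z = jωL = j·1533·0.000741 = 0 + j1.136 Ω
  Z2: Z = R = 22 Ω
  Z3: Z = 1/(jωC) = -j/(ω·C) = 0 - j5.136e+04 Ω
  Z4: Z = 1/(jωC) = -j/(ω·C) = 0 - j1.034e+04 Ω
Step 3 — Ladder network (open output): work backward from the far end, alternating series and parallel combinations. Z_in = 22 + j1.128 Ω = 22.03∠2.9° Ω.

Z = 22 + j1.128 Ω = 22.03∠2.9° Ω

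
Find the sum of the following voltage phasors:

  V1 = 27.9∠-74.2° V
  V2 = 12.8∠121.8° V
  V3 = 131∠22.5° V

Step 1 — Convert each phasor to rectangular form:
  V1 = 27.9·(cos(-74.2°) + j·sin(-74.2°)) = 7.597 - j26.85 V
  V2 = 12.8·(cos(121.8°) + j·sin(121.8°)) = -6.745 + j10.88 V
  V3 = 131·(cos(22.5°) + j·sin(22.5°)) = 121 + j50.13 V
Step 2 — Sum components: V_total = 121.9 + j34.16 V.
Step 3 — Convert to polar: |V_total| = 126.6 V, ∠V_total = 15.7°.

V_total = 126.6∠15.7° V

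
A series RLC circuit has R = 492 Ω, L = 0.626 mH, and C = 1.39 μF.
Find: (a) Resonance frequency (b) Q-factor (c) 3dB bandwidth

Step 1 — Resonance condition Im(Z)=0 gives ω₀ = 1/√(LC).
Step 2 — ω₀ = 1/√(0.000626·1.39e-06) = 3.39e+04 rad/s.
Step 3 — f₀ = ω₀/(2π) = 5395 Hz.
Step 4 — Series Q: Q = ω₀L/R = 3.39e+04·0.000626/492 = 0.04313.
Step 5 — 3dB bandwidth: Δω = ω₀/Q = 7.859e+05 rad/s; BW = Δω/(2π) = 1.251e+05 Hz.

(a) f₀ = 5395 Hz  (b) Q = 0.04313  (c) BW = 1.251e+05 Hz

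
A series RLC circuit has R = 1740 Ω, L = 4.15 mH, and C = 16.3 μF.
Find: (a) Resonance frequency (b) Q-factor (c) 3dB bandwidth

Step 1 — Resonance: ω₀ = 1/√(LC) = 1/√(0.00415·1.63e-05) = 3845 rad/s.
Step 2 — f₀ = ω₀/(2π) = 611.9 Hz.
Step 3 — Series Q: Q = ω₀L/R = 3845·0.00415/1740 = 0.00917.
Step 4 — Bandwidth: Δω = ω₀/Q = 4.193e+05 rad/s; BW = Δω/(2π) = 6.673e+04 Hz.

(a) f₀ = 611.9 Hz  (b) Q = 0.00917  (c) BW = 6.673e+04 Hz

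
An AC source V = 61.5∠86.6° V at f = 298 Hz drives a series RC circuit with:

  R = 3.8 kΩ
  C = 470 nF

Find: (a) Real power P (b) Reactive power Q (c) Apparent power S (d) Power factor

Step 1 — Angular frequency: ω = 2π·f = 2π·298 = 1872 rad/s.
Step 2 — Component impedances:
  R: Z = R = 3800 Ω
  C: Z = 1/(jωC) = -j/(ω·C) = 0 - j1136 Ω
Step 3 — Series combination: Z_total = R + C = 3800 - j1136 Ω = 3966∠-16.6° Ω.
Step 4 — Source phasor: V = 61.5∠86.6° V = 3.647 + j61.39 V.
Step 5 — Current: I = V / Z = -0.003554 + j0.01509 A = 0.01551∠103.2° A.
Step 6 — Complex power: S = V·I* = 0.9136 - j0.2732 VA.
Step 7 — Real power: P = Re(S) = 0.9136 W.
Step 8 — Reactive power: Q = Im(S) = -0.2732 VAR.
Step 9 — Apparent power: |S| = 0.9536 VA.
Step 10 — Power factor: PF = P/|S| = 0.9581 (leading).

(a) P = 0.9136 W  (b) Q = -0.2732 VAR  (c) S = 0.9536 VA  (d) PF = 0.9581 (leading)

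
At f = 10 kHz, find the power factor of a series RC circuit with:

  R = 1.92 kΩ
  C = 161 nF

Step 1 — Angular frequency: ω = 2π·f = 2π·1e+04 = 6.283e+04 rad/s.
Step 2 — Component impedances:
  R: Z = R = 1920 Ω
  C: Z = 1/(jωC) = -j/(ω·C) = 0 - j98.85 Ω
Step 3 — Series combination: Z_total = R + C = 1920 - j98.85 Ω = 1923∠-2.9° Ω.
Step 4 — Power factor: PF = cos(φ) = Re(Z)/|Z| = 1920/1922.5 = 0.9987.
Step 5 — Type: Im(Z) = -98.85 ⇒ leading (phase φ = -2.9°).

PF = 0.9987 (leading, φ = -2.9°)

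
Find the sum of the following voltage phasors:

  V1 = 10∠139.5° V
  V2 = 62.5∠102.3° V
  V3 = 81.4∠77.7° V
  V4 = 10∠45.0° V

Step 1 — Convert each phasor to rectangular form:
  V1 = 10·(cos(139.5°) + j·sin(139.5°)) = -7.604 + j6.494 V
  V2 = 62.5·(cos(102.3°) + j·sin(102.3°)) = -13.31 + j61.07 V
  V3 = 81.4·(cos(77.7°) + j·sin(77.7°)) = 17.34 + j79.53 V
  V4 = 10·(cos(45.0°) + j·sin(45.0°)) = 7.071 + j7.071 V
Step 2 — Sum components: V_total = 3.493 + j154.2 V.
Step 3 — Convert to polar: |V_total| = 154.2 V, ∠V_total = 88.7°.

V_total = 154.2∠88.7° V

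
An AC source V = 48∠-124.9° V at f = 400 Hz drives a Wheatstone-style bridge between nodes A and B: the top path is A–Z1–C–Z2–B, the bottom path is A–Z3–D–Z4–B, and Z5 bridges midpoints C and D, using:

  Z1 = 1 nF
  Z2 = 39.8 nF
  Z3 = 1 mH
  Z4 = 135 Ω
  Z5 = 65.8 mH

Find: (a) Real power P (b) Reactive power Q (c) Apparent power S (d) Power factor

Step 1 — Angular frequency: ω = 2π·f = 2π·400 = 2513 rad/s.
Step 2 — Component impedances:
  Z1: Z = 1/(jωC) = -j/(ω·C) = 0 - j3.979e+05 Ω
  Z2: Z = 1/(jωC) = -j/(ω·C) = 0 - j9997 Ω
  Z3: Z = jωL = j·2513·0.001 = 0 + j2.513 Ω
  Z4: Z = R = 135 Ω
  Z5: Z = jωL = j·2513·0.0658 = 0 + j165.4 Ω
Step 3 — Bridge requires nodal analysis (the Z5 bridge couples midpoints C and D, so the two paths cannot be reduced to a simple series/parallel combination). Setting node B to ground and injecting 1 A at node A, the 3-node admittance system at A, C, D solves to V_A = Z_AB = 135 + j0.6599 Ω = 135∠0.3° Ω.
Step 4 — Source phasor: V = 48∠-124.9° V = -27.46 - j39.37 V.
Step 5 — Current: I = V / Z = -0.2049 - j0.2907 A = 0.3556∠-125.2° A.
Step 6 — Complex power: S = V·I* = 17.07 + j0.08346 VA.
Step 7 — Real power: P = Re(S) = 17.07 W.
Step 8 — Reactive power: Q = Im(S) = 0.08346 VAR.
Step 9 — Apparent power: |S| = 17.07 VA.
Step 10 — Power factor: PF = P/|S| = 1 (lagging).

(a) P = 17.07 W  (b) Q = 0.08346 VAR  (c) S = 17.07 VA  (d) PF = 1 (lagging)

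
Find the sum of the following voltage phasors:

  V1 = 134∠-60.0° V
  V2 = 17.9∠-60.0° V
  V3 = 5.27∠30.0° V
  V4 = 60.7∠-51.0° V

Step 1 — Convert each phasor to rectangular form:
  V1 = 134·(cos(-60.0°) + j·sin(-60.0°)) = 67 - j116 V
  V2 = 17.9·(cos(-60.0°) + j·sin(-60.0°)) = 8.95 - j15.5 V
  V3 = 5.27·(cos(30.0°) + j·sin(30.0°)) = 4.564 + j2.635 V
  V4 = 60.7·(cos(-51.0°) + j·sin(-51.0°)) = 38.2 - j47.17 V
Step 2 — Sum components: V_total = 118.7 - j176.1 V.
Step 3 — Convert to polar: |V_total| = 212.4 V, ∠V_total = -56.0°.

V_total = 212.4∠-56.0° V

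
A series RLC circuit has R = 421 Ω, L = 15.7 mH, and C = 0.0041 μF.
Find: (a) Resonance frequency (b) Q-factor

Step 1 — Resonance condition Im(Z)=0 gives ω₀ = 1/√(LC).
Step 2 — ω₀ = 1/√(0.0157·4.1e-09) = 1.246e+05 rad/s.
Step 3 — f₀ = ω₀/(2π) = 1.984e+04 Hz.
Step 4 — Series Q: Q = ω₀L/R = 1.246e+05·0.0157/421 = 4.648.

(a) f₀ = 1.984e+04 Hz  (b) Q = 4.648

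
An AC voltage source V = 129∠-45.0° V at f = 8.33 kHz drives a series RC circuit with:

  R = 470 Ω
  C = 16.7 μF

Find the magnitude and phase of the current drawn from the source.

Step 1 — Angular frequency: ω = 2π·f = 2π·8330 = 5.234e+04 rad/s.
Step 2 — Component impedances:
  R: Z = R = 470 Ω
  C: Z = 1/(jωC) = -j/(ω·C) = 0 - j1.144 Ω
Step 3 — Series combination: Z_total = R + C = 470 - j1.144 Ω = 470∠-0.1° Ω.
Step 4 — Source phasor: V = 129∠-45.0° V = 91.22 - j91.22 V.
Step 5 — Ohm's law: I = V / Z_total = (91.22 - j91.22) / (470 - j1.144) = 0.1945 - j0.1936 A.
Step 6 — Convert to polar: |I| = 0.2745 A, ∠I = -44.9°.

I = 0.2745∠-44.9° A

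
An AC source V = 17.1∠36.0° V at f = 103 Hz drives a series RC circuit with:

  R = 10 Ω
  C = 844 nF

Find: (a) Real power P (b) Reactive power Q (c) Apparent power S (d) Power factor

Step 1 — Angular frequency: ω = 2π·f = 2π·103 = 647.2 rad/s.
Step 2 — Component impedances:
  R: Z = R = 10 Ω
  C: Z = 1/(jωC) = -j/(ω·C) = 0 - j1831 Ω
Step 3 — Series combination: Z_total = R + C = 10 - j1831 Ω = 1831∠-89.7° Ω.
Step 4 — Source phasor: V = 17.1∠36.0° V = 13.83 + j10.05 V.
Step 5 — Current: I = V / Z = -0.005449 + j0.007586 A = 0.00934∠125.7° A.
Step 6 — Complex power: S = V·I* = 0.0008724 - j0.1597 VA.
Step 7 — Real power: P = Re(S) = 0.0008724 W.
Step 8 — Reactive power: Q = Im(S) = -0.1597 VAR.
Step 9 — Apparent power: |S| = 0.1597 VA.
Step 10 — Power factor: PF = P/|S| = 0.005462 (leading).

(a) P = 0.0008724 W  (b) Q = -0.1597 VAR  (c) S = 0.1597 VA  (d) PF = 0.005462 (leading)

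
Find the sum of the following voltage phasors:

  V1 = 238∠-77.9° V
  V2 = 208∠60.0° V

Step 1 — Convert each phasor to rectangular form:
  V1 = 238·(cos(-77.9°) + j·sin(-77.9°)) = 49.89 - j232.7 V
  V2 = 208·(cos(60.0°) + j·sin(60.0°)) = 104 + j180.1 V
Step 2 — Sum components: V_total = 153.9 - j52.58 V.
Step 3 — Convert to polar: |V_total| = 162.6 V, ∠V_total = -18.9°.

V_total = 162.6∠-18.9° V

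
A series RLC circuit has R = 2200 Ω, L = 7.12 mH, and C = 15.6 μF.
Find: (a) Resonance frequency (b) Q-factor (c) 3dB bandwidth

Step 1 — Resonance: ω₀ = 1/√(LC) = 1/√(0.00712·1.56e-05) = 3001 rad/s.
Step 2 — f₀ = ω₀/(2π) = 477.5 Hz.
Step 3 — Series Q: Q = ω₀L/R = 3001·0.00712/2200 = 0.009711.
Step 4 — Bandwidth: Δω = ω₀/Q = 3.09e+05 rad/s; BW = Δω/(2π) = 4.918e+04 Hz.

(a) f₀ = 477.5 Hz  (b) Q = 0.009711  (c) BW = 4.918e+04 Hz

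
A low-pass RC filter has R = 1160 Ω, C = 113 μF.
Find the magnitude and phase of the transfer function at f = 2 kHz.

Step 1 — Angular frequency: ω = 2π·2000 = 1.257e+04 rad/s.
Step 2 — Transfer function: H(jω) = 1/(1 + jωRC).
Step 3 — Denominator: 1 + jωRC = 1 + j·1.257e+04·1160·0.000113 = 1 + j1647.
Step 4 — H = 3.686e-07 - j0.0006071.
Step 5 — Magnitude: |H| = 0.0006071 (-64.3 dB); phase: φ = -90.0°.

|H| = 0.0006071 (-64.3 dB), φ = -90.0°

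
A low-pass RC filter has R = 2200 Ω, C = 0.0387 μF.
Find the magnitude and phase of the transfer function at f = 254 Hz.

Step 1 — Angular frequency: ω = 2π·254 = 1596 rad/s.
Step 2 — Transfer function: H(jω) = 1/(1 + jωRC).
Step 3 — Denominator: 1 + jωRC = 1 + j·1596·2200·3.87e-08 = 1 + j0.1359.
Step 4 — H = 0.9819 - j0.1334.
Step 5 — Magnitude: |H| = 0.9909 (-0.1 dB); phase: φ = -7.7°.

|H| = 0.9909 (-0.1 dB), φ = -7.7°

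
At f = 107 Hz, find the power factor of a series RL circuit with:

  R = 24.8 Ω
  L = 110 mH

Step 1 — Angular frequency: ω = 2π·f = 2π·107 = 672.3 rad/s.
Step 2 — Component impedances:
  R: Z = R = 24.8 Ω
  L: Z = jωL = j·672.3·0.11 = 0 + j73.95 Ω
Step 3 — Series combination: Z_total = R + L = 24.8 + j73.95 Ω = 78∠71.5° Ω.
Step 4 — Power factor: PF = cos(φ) = Re(Z)/|Z| = 24.8/78 = 0.3179.
Step 5 — Type: Im(Z) = 73.95 ⇒ lagging (phase φ = 71.5°).

PF = 0.3179 (lagging, φ = 71.5°)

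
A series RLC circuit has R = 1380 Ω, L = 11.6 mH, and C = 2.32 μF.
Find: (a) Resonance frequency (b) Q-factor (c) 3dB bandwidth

Step 1 — Resonance condition Im(Z)=0 gives ω₀ = 1/√(LC).
Step 2 — ω₀ = 1/√(0.0116·2.32e-06) = 6096 rad/s.
Step 3 — f₀ = ω₀/(2π) = 970.2 Hz.
Step 4 — Series Q: Q = ω₀L/R = 6096·0.0116/1380 = 0.05124.
Step 5 — 3dB bandwidth: Δω = ω₀/Q = 1.19e+05 rad/s; BW = Δω/(2π) = 1.893e+04 Hz.

(a) f₀ = 970.2 Hz  (b) Q = 0.05124  (c) BW = 1.893e+04 Hz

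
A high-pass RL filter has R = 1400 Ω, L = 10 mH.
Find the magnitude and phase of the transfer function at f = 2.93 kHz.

Step 1 — Angular frequency: ω = 2π·2930 = 1.841e+04 rad/s.
Step 2 — Transfer function: H(jω) = jωL/(R + jωL).
Step 3 — Numerator jωL = j·184.1; denominator R + jωL = 1400 + j184.1.
Step 4 — H = 0.017 + j0.1293.
Step 5 — Magnitude: |H| = 0.1304 (-17.7 dB); phase: φ = 82.5°.

|H| = 0.1304 (-17.7 dB), φ = 82.5°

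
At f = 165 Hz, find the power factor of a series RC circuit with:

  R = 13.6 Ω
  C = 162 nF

Step 1 — Angular frequency: ω = 2π·f = 2π·165 = 1037 rad/s.
Step 2 — Component impedances:
  R: Z = R = 13.6 Ω
  C: Z = 1/(jωC) = -j/(ω·C) = 0 - j5954 Ω
Step 3 — Series combination: Z_total = R + C = 13.6 - j5954 Ω = 5954∠-89.9° Ω.
Step 4 — Power factor: PF = cos(φ) = Re(Z)/|Z| = 13.6/5954 = 0.002284.
Step 5 — Type: Im(Z) = -5954 ⇒ leading (phase φ = -89.9°).

PF = 0.002284 (leading, φ = -89.9°)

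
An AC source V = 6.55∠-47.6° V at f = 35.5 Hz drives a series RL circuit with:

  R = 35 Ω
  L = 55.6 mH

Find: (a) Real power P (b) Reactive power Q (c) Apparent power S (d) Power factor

Step 1 — Angular frequency: ω = 2π·f = 2π·35.5 = 223.1 rad/s.
Step 2 — Component impedances:
  R: Z = R = 35 Ω
  L: Z = jωL = j·223.1·0.0556 = 0 + j12.4 Ω
Step 3 — Series combination: Z_total = R + L = 35 + j12.4 Ω = 37.13∠19.5° Ω.
Step 4 — Source phasor: V = 6.55∠-47.6° V = 4.417 - j4.837 V.
Step 5 — Current: I = V / Z = 0.06861 - j0.1625 A = 0.1764∠-67.1° A.
Step 6 — Complex power: S = V·I* = 1.089 + j0.3859 VA.
Step 7 — Real power: P = Re(S) = 1.089 W.
Step 8 — Reactive power: Q = Im(S) = 0.3859 VAR.
Step 9 — Apparent power: |S| = 1.155 VA.
Step 10 — Power factor: PF = P/|S| = 0.9426 (lagging).

(a) P = 1.089 W  (b) Q = 0.3859 VAR  (c) S = 1.155 VA  (d) PF = 0.9426 (lagging)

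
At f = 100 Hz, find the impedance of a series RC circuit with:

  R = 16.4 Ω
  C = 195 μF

Step 1 — Angular frequency: ω = 2π·f = 2π·100 = 628.3 rad/s.
Step 2 — Component impedances:
  R: Z = R = 16.4 Ω
  C: Z = 1/(jωC) = -j/(ω·C) = 0 - j8.162 Ω
Step 3 — Series combination: Z_total = R + C = 16.4 - j8.162 Ω = 18.32∠-26.5° Ω.

Z = 16.4 - j8.162 Ω = 18.32∠-26.5° Ω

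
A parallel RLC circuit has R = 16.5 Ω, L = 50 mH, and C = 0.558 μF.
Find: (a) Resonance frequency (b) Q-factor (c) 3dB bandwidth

Step 1 — Resonance: ω₀ = 1/√(LC) = 1/√(0.05·5.58e-07) = 5987 rad/s.
Step 2 — f₀ = ω₀/(2π) = 952.8 Hz.
Step 3 — Parallel Q: Q = R/(ω₀L) = 16.5/(5987·0.05) = 0.05512.
Step 4 — Bandwidth: Δω = ω₀/Q = 1.086e+05 rad/s; BW = Δω/(2π) = 1.729e+04 Hz.

(a) f₀ = 952.8 Hz  (b) Q = 0.05512  (c) BW = 1.729e+04 Hz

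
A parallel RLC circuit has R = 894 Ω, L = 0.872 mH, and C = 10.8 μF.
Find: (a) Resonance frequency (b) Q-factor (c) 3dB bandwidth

Step 1 — Resonance: ω₀ = 1/√(LC) = 1/√(0.000872·1.08e-05) = 1.03e+04 rad/s.
Step 2 — f₀ = ω₀/(2π) = 1640 Hz.
Step 3 — Parallel Q: Q = R/(ω₀L) = 894/(1.03e+04·0.000872) = 99.49.
Step 4 — Bandwidth: Δω = ω₀/Q = 103.6 rad/s; BW = Δω/(2π) = 16.48 Hz.

(a) f₀ = 1640 Hz  (b) Q = 99.49  (c) BW = 16.48 Hz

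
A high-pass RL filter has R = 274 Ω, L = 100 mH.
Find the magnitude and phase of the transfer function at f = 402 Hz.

Step 1 — Angular frequency: ω = 2π·402 = 2526 rad/s.
Step 2 — Transfer function: H(jω) = jωL/(R + jωL).
Step 3 — Numerator jωL = j·252.6; denominator R + jωL = 274 + j252.6.
Step 4 — H = 0.4594 + j0.4983.
Step 5 — Magnitude: |H| = 0.6778 (-3.4 dB); phase: φ = 47.3°.

|H| = 0.6778 (-3.4 dB), φ = 47.3°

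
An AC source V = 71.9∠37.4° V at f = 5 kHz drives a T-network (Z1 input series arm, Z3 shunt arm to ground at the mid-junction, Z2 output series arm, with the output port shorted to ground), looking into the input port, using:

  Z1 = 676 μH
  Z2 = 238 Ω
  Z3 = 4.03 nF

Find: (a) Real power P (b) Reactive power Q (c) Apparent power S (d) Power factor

Step 1 — Angular frequency: ω = 2π·f = 2π·5000 = 3.142e+04 rad/s.
Step 2 — Component impedances:
  Z1: Z = jωL = j·3.142e+04·0.000676 = 0 + j21.24 Ω
  Z2: Z = R = 238 Ω
  Z3: Z = 1/(jωC) = -j/(ω·C) = 0 - j7899 Ω
Step 3 — With the output port shorted to ground, the output series arm Z2 runs from the junction to ground; the shunt arm Z3 also runs from the junction to ground. They appear in parallel: Z3 || Z2 = 237.8 - j7.165 Ω.
Step 4 — Series with input arm Z1: Z_in = Z1 + (Z3 || Z2) = 237.8 + j14.07 Ω = 238.2∠3.4° Ω.
Step 5 — Source phasor: V = 71.9∠37.4° V = 57.12 + j43.67 V.
Step 6 — Current: I = V / Z = 0.2502 + j0.1688 A = 0.3018∠34.0° A.
Step 7 — Complex power: S = V·I* = 21.66 + j1.282 VA.
Step 8 — Real power: P = Re(S) = 21.66 W.
Step 9 — Reactive power: Q = Im(S) = 1.282 VAR.
Step 10 — Apparent power: |S| = 21.7 VA.
Step 11 — Power factor: PF = P/|S| = 0.9983 (lagging).

(a) P = 21.66 W  (b) Q = 1.282 VAR  (c) S = 21.7 VA  (d) PF = 0.9983 (lagging)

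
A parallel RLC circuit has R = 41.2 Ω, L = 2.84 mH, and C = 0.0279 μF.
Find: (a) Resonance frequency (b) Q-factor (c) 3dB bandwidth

Step 1 — Resonance: ω₀ = 1/√(LC) = 1/√(0.00284·2.79e-08) = 1.123e+05 rad/s.
Step 2 — f₀ = ω₀/(2π) = 1.788e+04 Hz.
Step 3 — Parallel Q: Q = R/(ω₀L) = 41.2/(1.123e+05·0.00284) = 0.1291.
Step 4 — Bandwidth: Δω = ω₀/Q = 8.7e+05 rad/s; BW = Δω/(2π) = 1.385e+05 Hz.

(a) f₀ = 1.788e+04 Hz  (b) Q = 0.1291  (c) BW = 1.385e+05 Hz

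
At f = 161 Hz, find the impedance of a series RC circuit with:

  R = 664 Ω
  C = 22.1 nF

Step 1 — Angular frequency: ω = 2π·f = 2π·161 = 1012 rad/s.
Step 2 — Component impedances:
  R: Z = R = 664 Ω
  C: Z = 1/(jωC) = -j/(ω·C) = 0 - j4.473e+04 Ω
Step 3 — Series combination: Z_total = R + C = 664 - j4.473e+04 Ω = 4.474e+04∠-89.1° Ω.

Z = 664 - j4.473e+04 Ω = 4.474e+04∠-89.1° Ω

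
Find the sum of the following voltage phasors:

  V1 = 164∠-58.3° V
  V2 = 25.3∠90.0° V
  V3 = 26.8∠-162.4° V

Step 1 — Convert each phasor to rectangular form:
  V1 = 164·(cos(-58.3°) + j·sin(-58.3°)) = 86.18 - j139.5 V
  V2 = 25.3·(cos(90.0°) + j·sin(90.0°)) = 0 + j25.3 V
  V3 = 26.8·(cos(-162.4°) + j·sin(-162.4°)) = -25.55 - j8.104 V
Step 2 — Sum components: V_total = 60.63 - j122.3 V.
Step 3 — Convert to polar: |V_total| = 136.5 V, ∠V_total = -63.6°.

V_total = 136.5∠-63.6° V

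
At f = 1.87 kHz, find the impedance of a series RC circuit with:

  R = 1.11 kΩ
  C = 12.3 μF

Step 1 — Angular frequency: ω = 2π·f = 2π·1870 = 1.175e+04 rad/s.
Step 2 — Component impedances:
  R: Z = R = 1110 Ω
  C: Z = 1/(jωC) = -j/(ω·C) = 0 - j6.919 Ω
Step 3 — Series combination: Z_total = R + C = 1110 - j6.919 Ω = 1110∠-0.4° Ω.

Z = 1110 - j6.919 Ω = 1110∠-0.4° Ω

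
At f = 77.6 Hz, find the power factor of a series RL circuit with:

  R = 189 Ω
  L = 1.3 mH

Step 1 — Angular frequency: ω = 2π·f = 2π·77.6 = 487.6 rad/s.
Step 2 — Component impedances:
  R: Z = R = 189 Ω
  L: Z = jωL = j·487.6·0.0013 = 0 + j0.6338 Ω
Step 3 — Series combination: Z_total = R + L = 189 + j0.6338 Ω = 189∠0.2° Ω.
Step 4 — Power factor: PF = cos(φ) = Re(Z)/|Z| = 189/189 = 1.
Step 5 — Type: Im(Z) = 0.6338 ⇒ lagging (phase φ = 0.2°).

PF = 1 (lagging, φ = 0.2°)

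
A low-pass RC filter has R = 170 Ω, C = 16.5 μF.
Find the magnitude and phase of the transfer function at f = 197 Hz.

Step 1 — Angular frequency: ω = 2π·197 = 1238 rad/s.
Step 2 — Transfer function: H(jω) = 1/(1 + jωRC).
Step 3 — Denominator: 1 + jωRC = 1 + j·1238·170·1.65e-05 = 1 + j3.472.
Step 4 — H = 0.0766 - j0.266.
Step 5 — Magnitude: |H| = 0.2768 (-11.2 dB); phase: φ = -73.9°.

|H| = 0.2768 (-11.2 dB), φ = -73.9°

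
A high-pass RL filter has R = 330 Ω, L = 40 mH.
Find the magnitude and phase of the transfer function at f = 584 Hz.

Step 1 — Angular frequency: ω = 2π·584 = 3669 rad/s.
Step 2 — Transfer function: H(jω) = jωL/(R + jωL).
Step 3 — Numerator jωL = j·146.8; denominator R + jωL = 330 + j146.8.
Step 4 — H = 0.1652 + j0.3713.
Step 5 — Magnitude: |H| = 0.4064 (-7.8 dB); phase: φ = 66.0°.

|H| = 0.4064 (-7.8 dB), φ = 66.0°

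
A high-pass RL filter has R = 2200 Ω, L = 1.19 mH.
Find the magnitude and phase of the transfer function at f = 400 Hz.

Step 1 — Angular frequency: ω = 2π·400 = 2513 rad/s.
Step 2 — Transfer function: H(jω) = jωL/(R + jωL).
Step 3 — Numerator jωL = j·2.991; denominator R + jωL = 2200 + j2.991.
Step 4 — H = 1.848e-06 + j0.001359.
Step 5 — Magnitude: |H| = 0.001359 (-57.3 dB); phase: φ = 89.9°.

|H| = 0.001359 (-57.3 dB), φ = 89.9°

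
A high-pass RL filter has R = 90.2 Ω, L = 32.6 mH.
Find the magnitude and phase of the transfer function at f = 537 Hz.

Step 1 — Angular frequency: ω = 2π·537 = 3374 rad/s.
Step 2 — Transfer function: H(jω) = jωL/(R + jωL).
Step 3 — Numerator jωL = j·110; denominator R + jωL = 90.2 + j110.
Step 4 — H = 0.5979 + j0.4903.
Step 5 — Magnitude: |H| = 0.7733 (-2.2 dB); phase: φ = 39.4°.

|H| = 0.7733 (-2.2 dB), φ = 39.4°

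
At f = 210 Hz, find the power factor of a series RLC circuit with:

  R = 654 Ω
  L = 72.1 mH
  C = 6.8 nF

Step 1 — Angular frequency: ω = 2π·f = 2π·210 = 1319 rad/s.
Step 2 — Component impedances:
  R: Z = R = 654 Ω
  L: Z = jωL = j·1319·0.0721 = 0 + j95.13 Ω
  C: Z = 1/(jωC) = -j/(ω·C) = 0 - j1.115e+05 Ω
Step 3 — Series combination: Z_total = R + L + C = 654 - j1.114e+05 Ω = 1.114e+05∠-89.7° Ω.
Step 4 — Power factor: PF = cos(φ) = Re(Z)/|Z| = 654/1.1136e+05 = 0.005873.
Step 5 — Type: Im(Z) = -1.114e+05 ⇒ leading (phase φ = -89.7°).

PF = 0.005873 (leading, φ = -89.7°)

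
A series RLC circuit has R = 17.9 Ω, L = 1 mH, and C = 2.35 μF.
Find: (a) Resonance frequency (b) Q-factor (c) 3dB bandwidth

Step 1 — Resonance: ω₀ = 1/√(LC) = 1/√(0.001·2.35e-06) = 2.063e+04 rad/s.
Step 2 — f₀ = ω₀/(2π) = 3283 Hz.
Step 3 — Series Q: Q = ω₀L/R = 2.063e+04·0.001/17.9 = 1.152.
Step 4 — Bandwidth: Δω = ω₀/Q = 1.79e+04 rad/s; BW = Δω/(2π) = 2849 Hz.

(a) f₀ = 3283 Hz  (b) Q = 1.152  (c) BW = 2849 Hz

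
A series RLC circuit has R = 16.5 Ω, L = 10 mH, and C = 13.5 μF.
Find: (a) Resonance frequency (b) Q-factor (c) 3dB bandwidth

Step 1 — Resonance: ω₀ = 1/√(LC) = 1/√(0.01·1.35e-05) = 2722 rad/s.
Step 2 — f₀ = ω₀/(2π) = 433.2 Hz.
Step 3 — Series Q: Q = ω₀L/R = 2722·0.01/16.5 = 1.649.
Step 4 — Bandwidth: Δω = ω₀/Q = 1650 rad/s; BW = Δω/(2π) = 262.6 Hz.

(a) f₀ = 433.2 Hz  (b) Q = 1.649  (c) BW = 262.6 Hz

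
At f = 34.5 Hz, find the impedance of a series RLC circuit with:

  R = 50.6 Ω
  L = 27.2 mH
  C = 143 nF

Step 1 — Angular frequency: ω = 2π·f = 2π·34.5 = 216.8 rad/s.
Step 2 — Component impedances:
  R: Z = R = 50.6 Ω
  L: Z = jωL = j·216.8·0.0272 = 0 + j5.896 Ω
  C: Z = 1/(jωC) = -j/(ω·C) = 0 - j3.226e+04 Ω
Step 3 — Series combination: Z_total = R + L + C = 50.6 - j3.225e+04 Ω = 3.225e+04∠-89.9° Ω.

Z = 50.6 - j3.225e+04 Ω = 3.225e+04∠-89.9° Ω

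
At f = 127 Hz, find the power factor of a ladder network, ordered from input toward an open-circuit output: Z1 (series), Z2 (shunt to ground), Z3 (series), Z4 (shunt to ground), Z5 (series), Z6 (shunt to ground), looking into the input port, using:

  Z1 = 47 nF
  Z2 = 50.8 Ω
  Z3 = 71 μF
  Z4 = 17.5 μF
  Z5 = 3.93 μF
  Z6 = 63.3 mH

Step 1 — Angular frequency: ω = 2π·f = 2π·127 = 798 rad/s.
Step 2 — Component impedances:
  Z1: Z = 1/(jωC) = -j/(ω·C) = 0 - j2.666e+04 Ω
  Z2: Z = R = 50.8 Ω
  Z3: Z = 1/(jωC) = -j/(ω·C) = 0 - j17.65 Ω
  Z4: Z = 1/(jωC) = -j/(ω·C) = 0 - j71.61 Ω
  Z5: Z = 1/(jωC) = -j/(ω·C) = 0 - j318.9 Ω
  Z6: Z = jωL = j·798·0.0633 = 0 + j50.51 Ω
Step 3 — Ladder network (open output): work backward from the far end, alternating series and parallel combinations. Z_in = 34.58 - j2.669e+04 Ω = 2.669e+04∠-89.9° Ω.
Step 4 — Power factor: PF = cos(φ) = Re(Z)/|Z| = 34.58/2.669e+04 = 0.001296.
Step 5 — Type: Im(Z) = -2.669e+04 ⇒ leading (phase φ = -89.9°).

PF = 0.001296 (leading, φ = -89.9°)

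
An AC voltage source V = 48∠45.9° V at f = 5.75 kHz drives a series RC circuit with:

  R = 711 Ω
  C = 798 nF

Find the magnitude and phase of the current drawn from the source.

Step 1 — Angular frequency: ω = 2π·f = 2π·5750 = 3.613e+04 rad/s.
Step 2 — Component impedances:
  R: Z = R = 711 Ω
  C: Z = 1/(jωC) = -j/(ω·C) = 0 - j34.69 Ω
Step 3 — Series combination: Z_total = R + C = 711 - j34.69 Ω = 711.8∠-2.8° Ω.
Step 4 — Source phasor: V = 48∠45.9° V = 33.4 + j34.47 V.
Step 5 — Ohm's law: I = V / Z_total = (33.4 + j34.47) / (711 - j34.69) = 0.04451 + j0.05065 A.
Step 6 — Convert to polar: |I| = 0.06743 A, ∠I = 48.7°.

I = 0.06743∠48.7° A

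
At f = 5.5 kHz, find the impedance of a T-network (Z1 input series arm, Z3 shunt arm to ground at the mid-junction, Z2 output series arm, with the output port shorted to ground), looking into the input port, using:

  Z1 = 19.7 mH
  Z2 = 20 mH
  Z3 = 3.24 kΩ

Step 1 — Angular frequency: ω = 2π·f = 2π·5500 = 3.456e+04 rad/s.
Step 2 — Component impedances:
  Z1: Z = jωL = j·3.456e+04·0.0197 = 0 + j680.8 Ω
  Z2: Z = jωL = j·3.456e+04·0.02 = 0 + j691.2 Ω
  Z3: Z = R = 3240 Ω
Step 3 — With the output port shorted to ground, the output series arm Z2 runs from the junction to ground; the shunt arm Z3 also runs from the junction to ground. They appear in parallel: Z3 || Z2 = 141 + j661.1 Ω.
Step 4 — Series with input arm Z1: Z_in = Z1 + (Z3 || Z2) = 141 + j1342 Ω = 1349∠84.0° Ω.

Z = 141 + j1342 Ω = 1349∠84.0° Ω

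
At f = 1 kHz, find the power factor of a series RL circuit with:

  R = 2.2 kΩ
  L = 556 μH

Step 1 — Angular frequency: ω = 2π·f = 2π·1000 = 6283 rad/s.
Step 2 — Component impedances:
  R: Z = R = 2200 Ω
  L: Z = jωL = j·6283·0.000556 = 0 + j3.493 Ω
Step 3 — Series combination: Z_total = R + L = 2200 + j3.493 Ω = 2200∠0.1° Ω.
Step 4 — Power factor: PF = cos(φ) = Re(Z)/|Z| = 2200/2200 = 1.
Step 5 — Type: Im(Z) = 3.493 ⇒ lagging (phase φ = 0.1°).

PF = 1 (lagging, φ = 0.1°)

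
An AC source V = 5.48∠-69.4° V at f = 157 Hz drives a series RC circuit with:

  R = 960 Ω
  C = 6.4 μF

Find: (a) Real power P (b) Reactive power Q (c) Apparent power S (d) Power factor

Step 1 — Angular frequency: ω = 2π·f = 2π·157 = 986.5 rad/s.
Step 2 — Component impedances:
  R: Z = R = 960 Ω
  C: Z = 1/(jωC) = -j/(ω·C) = 0 - j158.4 Ω
Step 3 — Series combination: Z_total = R + C = 960 - j158.4 Ω = 973∠-9.4° Ω.
Step 4 — Source phasor: V = 5.48∠-69.4° V = 1.928 - j5.13 V.
Step 5 — Current: I = V / Z = 0.002813 - j0.004879 A = 0.005632∠-60.0° A.
Step 6 — Complex power: S = V·I* = 0.03045 - j0.005025 VA.
Step 7 — Real power: P = Re(S) = 0.03045 W.
Step 8 — Reactive power: Q = Im(S) = -0.005025 VAR.
Step 9 — Apparent power: |S| = 0.03086 VA.
Step 10 — Power factor: PF = P/|S| = 0.9867 (leading).

(a) P = 0.03045 W  (b) Q = -0.005025 VAR  (c) S = 0.03086 VA  (d) PF = 0.9867 (leading)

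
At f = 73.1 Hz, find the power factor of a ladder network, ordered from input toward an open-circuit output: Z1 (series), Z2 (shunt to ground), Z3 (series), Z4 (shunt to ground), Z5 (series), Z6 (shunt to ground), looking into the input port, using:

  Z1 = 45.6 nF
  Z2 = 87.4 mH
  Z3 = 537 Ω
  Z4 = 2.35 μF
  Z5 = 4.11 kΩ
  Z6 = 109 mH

Step 1 — Angular frequency: ω = 2π·f = 2π·73.1 = 459.3 rad/s.
Step 2 — Component impedances:
  Z1: Z = 1/(jωC) = -j/(ω·C) = 0 - j4.775e+04 Ω
  Z2: Z = jωL = j·459.3·0.0874 = 0 + j40.14 Ω
  Z3: Z = R = 537 Ω
  Z4: Z = 1/(jωC) = -j/(ω·C) = 0 - j926.5 Ω
  Z5: Z = R = 4110 Ω
  Z6: Z = jωL = j·459.3·0.109 = 0 + j50.06 Ω
Step 3 — Ladder network (open output): work backward from the far end, alternating series and parallel combinations. Z_in = 0.9462 - j4.77e+04 Ω = 4.77e+04∠-90.0° Ω.
Step 4 — Power factor: PF = cos(φ) = Re(Z)/|Z| = 0.9462/4.77e+04 = 1.984e-05.
Step 5 — Type: Im(Z) = -4.77e+04 ⇒ leading (phase φ = -90.0°).

PF = 1.984e-05 (leading, φ = -90.0°)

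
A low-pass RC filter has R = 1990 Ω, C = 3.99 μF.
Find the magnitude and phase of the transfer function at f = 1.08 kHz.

Step 1 — Angular frequency: ω = 2π·1080 = 6786 rad/s.
Step 2 — Transfer function: H(jω) = 1/(1 + jωRC).
Step 3 — Denominator: 1 + jωRC = 1 + j·6786·1990·3.99e-06 = 1 + j53.88.
Step 4 — H = 0.0003443 - j0.01855.
Step 5 — Magnitude: |H| = 0.01856 (-34.6 dB); phase: φ = -88.9°.

|H| = 0.01856 (-34.6 dB), φ = -88.9°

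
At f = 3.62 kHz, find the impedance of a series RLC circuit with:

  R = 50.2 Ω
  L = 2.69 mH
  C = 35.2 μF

Step 1 — Angular frequency: ω = 2π·f = 2π·3620 = 2.275e+04 rad/s.
Step 2 — Component impedances:
  R: Z = R = 50.2 Ω
  L: Z = jωL = j·2.275e+04·0.00269 = 0 + j61.18 Ω
  C: Z = 1/(jωC) = -j/(ω·C) = 0 - j1.249 Ω
Step 3 — Series combination: Z_total = R + L + C = 50.2 + j59.94 Ω = 78.18∠50.1° Ω.

Z = 50.2 + j59.94 Ω = 78.18∠50.1° Ω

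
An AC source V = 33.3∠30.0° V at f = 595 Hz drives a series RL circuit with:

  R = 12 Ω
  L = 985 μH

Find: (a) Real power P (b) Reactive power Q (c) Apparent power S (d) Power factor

Step 1 — Angular frequency: ω = 2π·f = 2π·595 = 3738 rad/s.
Step 2 — Component impedances:
  R: Z = R = 12 Ω
  L: Z = jωL = j·3738·0.000985 = 0 + j3.682 Ω
Step 3 — Series combination: Z_total = R + L = 12 + j3.682 Ω = 12.55∠17.1° Ω.
Step 4 — Source phasor: V = 33.3∠30.0° V = 28.84 + j16.65 V.
Step 5 — Current: I = V / Z = 2.586 + j0.5941 A = 2.653∠12.9° A.
Step 6 — Complex power: S = V·I* = 84.45 + j25.92 VA.
Step 7 — Real power: P = Re(S) = 84.45 W.
Step 8 — Reactive power: Q = Im(S) = 25.92 VAR.
Step 9 — Apparent power: |S| = 88.34 VA.
Step 10 — Power factor: PF = P/|S| = 0.956 (lagging).

(a) P = 84.45 W  (b) Q = 25.92 VAR  (c) S = 88.34 VA  (d) PF = 0.956 (lagging)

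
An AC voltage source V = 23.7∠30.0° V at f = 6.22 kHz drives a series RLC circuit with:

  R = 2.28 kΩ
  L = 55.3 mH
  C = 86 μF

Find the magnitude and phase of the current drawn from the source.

Step 1 — Angular frequency: ω = 2π·f = 2π·6220 = 3.908e+04 rad/s.
Step 2 — Component impedances:
  R: Z = R = 2280 Ω
  L: Z = jωL = j·3.908e+04·0.0553 = 0 + j2161 Ω
  C: Z = 1/(jωC) = -j/(ω·C) = 0 - j0.2975 Ω
Step 3 — Series combination: Z_total = R + L + C = 2280 + j2161 Ω = 3141∠43.5° Ω.
Step 4 — Source phasor: V = 23.7∠30.0° V = 20.52 + j11.85 V.
Step 5 — Ohm's law: I = V / Z_total = (20.52 + j11.85) / (2280 + j2161) = 0.007337 - j0.001757 A.
Step 6 — Convert to polar: |I| = 0.007545 A, ∠I = -13.5°.

I = 0.007545∠-13.5° A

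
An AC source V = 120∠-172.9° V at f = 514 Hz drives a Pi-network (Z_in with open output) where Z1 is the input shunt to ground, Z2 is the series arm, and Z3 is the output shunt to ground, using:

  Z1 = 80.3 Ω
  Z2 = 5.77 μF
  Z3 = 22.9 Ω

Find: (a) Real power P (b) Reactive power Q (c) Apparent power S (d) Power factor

Step 1 — Angular frequency: ω = 2π·f = 2π·514 = 3230 rad/s.
Step 2 — Component impedances:
  Z1: Z = R = 80.3 Ω
  Z2: Z = 1/(jωC) = -j/(ω·C) = 0 - j53.66 Ω
  Z3: Z = R = 22.9 Ω
Step 3 — With open output, the series arm Z2 and the output shunt Z3 appear in series to ground: Z2 + Z3 = 22.9 - j53.66 Ω.
Step 4 — Parallel with input shunt Z1: Z_in = Z1 || (Z2 + Z3) = 31.12 - j25.57 Ω = 40.28∠-39.4° Ω.
Step 5 — Source phasor: V = 120∠-172.9° V = -119.1 - j14.83 V.
Step 6 — Current: I = V / Z = -2.05 - j2.162 A = 2.979∠-133.5° A.
Step 7 — Complex power: S = V·I* = 276.2 - j227 VA.
Step 8 — Real power: P = Re(S) = 276.2 W.
Step 9 — Reactive power: Q = Im(S) = -227 VAR.
Step 10 — Apparent power: |S| = 357.5 VA.
Step 11 — Power factor: PF = P/|S| = 0.7726 (leading).

(a) P = 276.2 W  (b) Q = -227 VAR  (c) S = 357.5 VA  (d) PF = 0.7726 (leading)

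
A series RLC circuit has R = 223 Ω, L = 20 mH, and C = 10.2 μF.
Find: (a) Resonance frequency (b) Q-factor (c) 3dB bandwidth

Step 1 — Resonance: ω₀ = 1/√(LC) = 1/√(0.02·1.02e-05) = 2214 rad/s.
Step 2 — f₀ = ω₀/(2π) = 352.4 Hz.
Step 3 — Series Q: Q = ω₀L/R = 2214·0.02/223 = 0.1986.
Step 4 — Bandwidth: Δω = ω₀/Q = 1.115e+04 rad/s; BW = Δω/(2π) = 1775 Hz.

(a) f₀ = 352.4 Hz  (b) Q = 0.1986  (c) BW = 1775 Hz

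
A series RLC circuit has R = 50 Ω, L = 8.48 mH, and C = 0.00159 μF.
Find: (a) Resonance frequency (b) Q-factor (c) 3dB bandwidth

Step 1 — Resonance: ω₀ = 1/√(LC) = 1/√(0.00848·1.59e-09) = 2.723e+05 rad/s.
Step 2 — f₀ = ω₀/(2π) = 4.334e+04 Hz.
Step 3 — Series Q: Q = ω₀L/R = 2.723e+05·0.00848/50 = 46.19.
Step 4 — Bandwidth: Δω = ω₀/Q = 5896 rad/s; BW = Δω/(2π) = 938.4 Hz.

(a) f₀ = 4.334e+04 Hz  (b) Q = 46.19  (c) BW = 938.4 Hz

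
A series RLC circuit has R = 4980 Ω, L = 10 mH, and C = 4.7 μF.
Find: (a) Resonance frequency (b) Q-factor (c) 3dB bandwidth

Step 1 — Resonance: ω₀ = 1/√(LC) = 1/√(0.01·4.7e-06) = 4613 rad/s.
Step 2 — f₀ = ω₀/(2π) = 734.1 Hz.
Step 3 — Series Q: Q = ω₀L/R = 4613·0.01/4980 = 0.009262.
Step 4 — Bandwidth: Δω = ω₀/Q = 4.98e+05 rad/s; BW = Δω/(2π) = 7.926e+04 Hz.

(a) f₀ = 734.1 Hz  (b) Q = 0.009262  (c) BW = 7.926e+04 Hz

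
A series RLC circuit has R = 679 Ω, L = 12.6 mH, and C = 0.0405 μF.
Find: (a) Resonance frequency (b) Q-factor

Step 1 — Resonance condition Im(Z)=0 gives ω₀ = 1/√(LC).
Step 2 — ω₀ = 1/√(0.0126·4.05e-08) = 4.427e+04 rad/s.
Step 3 — f₀ = ω₀/(2π) = 7045 Hz.
Step 4 — Series Q: Q = ω₀L/R = 4.427e+04·0.0126/679 = 0.8215.

(a) f₀ = 7045 Hz  (b) Q = 0.8215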